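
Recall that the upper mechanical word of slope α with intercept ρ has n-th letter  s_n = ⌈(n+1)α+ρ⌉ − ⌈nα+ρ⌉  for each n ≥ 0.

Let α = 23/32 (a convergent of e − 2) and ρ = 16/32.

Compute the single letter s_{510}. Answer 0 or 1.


0

(n+1)α + ρ = (511·23 + 16) / 32 = 11769/32
nα + ρ     = (510·23 + 16) / 32 = 11746/32
⌈11769/32⌉ = 368,  ⌈11746/32⌉ = 368
s_{510} = 368 − 368 = 0


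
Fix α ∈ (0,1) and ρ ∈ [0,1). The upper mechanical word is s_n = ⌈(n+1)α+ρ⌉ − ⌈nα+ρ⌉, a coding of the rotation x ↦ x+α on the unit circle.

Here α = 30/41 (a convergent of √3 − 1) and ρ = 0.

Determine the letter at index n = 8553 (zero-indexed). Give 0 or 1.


1

(n+1)α + ρ = (8554·30) / 41 = 256620/41
nα + ρ     = (8553·30) / 41 = 256590/41
⌈256620/41⌉ = 6260,  ⌈256590/41⌉ = 6259
s_{8553} = 6260 − 6259 = 1


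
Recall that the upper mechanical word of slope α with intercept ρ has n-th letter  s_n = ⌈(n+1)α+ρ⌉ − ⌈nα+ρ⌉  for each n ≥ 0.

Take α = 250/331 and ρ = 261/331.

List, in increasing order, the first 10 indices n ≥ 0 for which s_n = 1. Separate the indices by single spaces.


0 1 2 4 5 6 8 9 10 12

n=0: ⌈511/331⌉−⌈261/331⌉ = 2−1 = 1  ← one
n=1: ⌈761/331⌉−⌈511/331⌉ = 3−2 = 1  ← one
n=2: ⌈1011/331⌉−⌈761/331⌉ = 4−3 = 1  ← one
n=3: ⌈1261/331⌉−⌈1011/331⌉ = 4−4 = 0
n=4: ⌈1511/331⌉−⌈1261/331⌉ = 5−4 = 1  ← one
n=5: ⌈1761/331⌉−⌈1511/331⌉ = 6−5 = 1  ← one
n=6: ⌈2011/331⌉−⌈1761/331⌉ = 7−6 = 1  ← one
n=7: ⌈2261/331⌉−⌈2011/331⌉ = 7−7 = 0
n=8: ⌈2511/331⌉−⌈2261/331⌉ = 8−7 = 1  ← one
n=9: ⌈2761/331⌉−⌈2511/331⌉ = 9−8 = 1  ← one
n=10: ⌈3011/331⌉−⌈2761/331⌉ = 10−9 = 1  ← one
n=11: ⌈3261/331⌉−⌈3011/331⌉ = 10−10 = 0
n=12: ⌈3511/331⌉−⌈3261/331⌉ = 11−10 = 1  ← one
positions of the first 10 ones: 0 1 2 4 5 6 8 9 10 12


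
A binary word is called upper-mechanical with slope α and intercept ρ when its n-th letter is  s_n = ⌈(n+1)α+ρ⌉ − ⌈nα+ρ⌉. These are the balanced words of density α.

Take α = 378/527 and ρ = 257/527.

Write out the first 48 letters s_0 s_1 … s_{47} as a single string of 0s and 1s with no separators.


n=0: ⌈(1·378+257)/527⌉ − ⌈(0·378+257)/527⌉ = ⌈635/527⌉ − ⌈257/527⌉ = 2 − 1 = 1
n=1: ⌈(2·378+257)/527⌉ − ⌈(1·378+257)/527⌉ = ⌈1013/527⌉ − ⌈635/527⌉ = 2 − 2 = 0
n=2: ⌈(3·378+257)/527⌉ − ⌈(2·378+257)/527⌉ = ⌈1391/527⌉ − ⌈1013/527⌉ = 3 − 2 = 1
n=3: ⌈(4·378+257)/527⌉ − ⌈(3·378+257)/527⌉ = ⌈1769/527⌉ − ⌈1391/527⌉ = 4 − 3 = 1
n=4: ⌈(5·378+257)/527⌉ − ⌈(4·378+257)/527⌉ = ⌈2147/527⌉ − ⌈1769/527⌉ = 5 − 4 = 1
n=5: ⌈(6·378+257)/527⌉ − ⌈(5·378+257)/527⌉ = ⌈2525/527⌉ − ⌈2147/527⌉ = 5 − 5 = 0
n=6: ⌈(7·378+257)/527⌉ − ⌈(6·378+257)/527⌉ = ⌈2903/527⌉ − ⌈2525/527⌉ = 6 − 5 = 1
n=7: ⌈(8·378+257)/527⌉ − ⌈(7·378+257)/527⌉ = ⌈3281/527⌉ − ⌈2903/527⌉ = 7 − 6 = 1
n=8: ⌈(9·378+257)/527⌉ − ⌈(8·378+257)/527⌉ = ⌈3659/527⌉ − ⌈3281/527⌉ = 7 − 7 = 0
n=9: ⌈(10·378+257)/527⌉ − ⌈(9·378+257)/527⌉ = ⌈4037/527⌉ − ⌈3659/527⌉ = 8 − 7 = 1
n=10: ⌈(11·378+257)/527⌉ − ⌈(10·378+257)/527⌉ = ⌈4415/527⌉ − ⌈4037/527⌉ = 9 − 8 = 1
n=11: ⌈(12·378+257)/527⌉ − ⌈(11·378+257)/527⌉ = ⌈4793/527⌉ − ⌈4415/527⌉ = 10 − 9 = 1
n=12: ⌈(13·378+257)/527⌉ − ⌈(12·378+257)/527⌉ = ⌈5171/527⌉ − ⌈4793/527⌉ = 10 − 10 = 0
n=13: ⌈(14·378+257)/527⌉ − ⌈(13·378+257)/527⌉ = ⌈5549/527⌉ − ⌈5171/527⌉ = 11 − 10 = 1
n=14: ⌈(15·378+257)/527⌉ − ⌈(14·378+257)/527⌉ = ⌈5927/527⌉ − ⌈5549/527⌉ = 12 − 11 = 1
n=15: ⌈(16·378+257)/527⌉ − ⌈(15·378+257)/527⌉ = ⌈6305/527⌉ − ⌈5927/527⌉ = 12 − 12 = 0
n=16: ⌈(17·378+257)/527⌉ − ⌈(16·378+257)/527⌉ = ⌈6683/527⌉ − ⌈6305/527⌉ = 13 − 12 = 1
n=17: ⌈(18·378+257)/527⌉ − ⌈(17·378+257)/527⌉ = ⌈7061/527⌉ − ⌈6683/527⌉ = 14 − 13 = 1
n=18: ⌈(19·378+257)/527⌉ − ⌈(18·378+257)/527⌉ = ⌈7439/527⌉ − ⌈7061/527⌉ = 15 − 14 = 1
n=19: ⌈(20·378+257)/527⌉ − ⌈(19·378+257)/527⌉ = ⌈7817/527⌉ − ⌈7439/527⌉ = 15 − 15 = 0
n=20: ⌈(21·378+257)/527⌉ − ⌈(20·378+257)/527⌉ = ⌈8195/527⌉ − ⌈7817/527⌉ = 16 − 15 = 1
n=21: ⌈(22·378+257)/527⌉ − ⌈(21·378+257)/527⌉ = ⌈8573/527⌉ − ⌈8195/527⌉ = 17 − 16 = 1
n=22: ⌈(23·378+257)/527⌉ − ⌈(22·378+257)/527⌉ = ⌈8951/527⌉ − ⌈8573/527⌉ = 17 − 17 = 0
n=23: ⌈(24·378+257)/527⌉ − ⌈(23·378+257)/527⌉ = ⌈9329/527⌉ − ⌈8951/527⌉ = 18 − 17 = 1
n=24: ⌈(25·378+257)/527⌉ − ⌈(24·378+257)/527⌉ = ⌈9707/527⌉ − ⌈9329/527⌉ = 19 − 18 = 1
n=25: ⌈(26·378+257)/527⌉ − ⌈(25·378+257)/527⌉ = ⌈10085/527⌉ − ⌈9707/527⌉ = 20 − 19 = 1
n=26: ⌈(27·378+257)/527⌉ − ⌈(26·378+257)/527⌉ = ⌈10463/527⌉ − ⌈10085/527⌉ = 20 − 20 = 0
n=27: ⌈(28·378+257)/527⌉ − ⌈(27·378+257)/527⌉ = ⌈10841/527⌉ − ⌈10463/527⌉ = 21 − 20 = 1
n=28: ⌈(29·378+257)/527⌉ − ⌈(28·378+257)/527⌉ = ⌈11219/527⌉ − ⌈10841/527⌉ = 22 − 21 = 1
n=29: ⌈(30·378+257)/527⌉ − ⌈(29·378+257)/527⌉ = ⌈11597/527⌉ − ⌈11219/527⌉ = 23 − 22 = 1
n=30: ⌈(31·378+257)/527⌉ − ⌈(30·378+257)/527⌉ = ⌈11975/527⌉ − ⌈11597/527⌉ = 23 − 23 = 0
n=31: ⌈(32·378+257)/527⌉ − ⌈(31·378+257)/527⌉ = ⌈12353/527⌉ − ⌈11975/527⌉ = 24 − 23 = 1
n=32: ⌈(33·378+257)/527⌉ − ⌈(32·378+257)/527⌉ = ⌈12731/527⌉ − ⌈12353/527⌉ = 25 − 24 = 1
n=33: ⌈(34·378+257)/527⌉ − ⌈(33·378+257)/527⌉ = ⌈13109/527⌉ − ⌈12731/527⌉ = 25 − 25 = 0
n=34: ⌈(35·378+257)/527⌉ − ⌈(34·378+257)/527⌉ = ⌈13487/527⌉ − ⌈13109/527⌉ = 26 − 25 = 1
n=35: ⌈(36·378+257)/527⌉ − ⌈(35·378+257)/527⌉ = ⌈13865/527⌉ − ⌈13487/527⌉ = 27 − 26 = 1
n=36: ⌈(37·378+257)/527⌉ − ⌈(36·378+257)/527⌉ = ⌈14243/527⌉ − ⌈13865/527⌉ = 28 − 27 = 1
n=37: ⌈(38·378+257)/527⌉ − ⌈(37·378+257)/527⌉ = ⌈14621/527⌉ − ⌈14243/527⌉ = 28 − 28 = 0
n=38: ⌈(39·378+257)/527⌉ − ⌈(38·378+257)/527⌉ = ⌈14999/527⌉ − ⌈14621/527⌉ = 29 − 28 = 1
n=39: ⌈(40·378+257)/527⌉ − ⌈(39·378+257)/527⌉ = ⌈15377/527⌉ − ⌈14999/527⌉ = 30 − 29 = 1
n=40: ⌈(41·378+257)/527⌉ − ⌈(40·378+257)/527⌉ = ⌈15755/527⌉ − ⌈15377/527⌉ = 30 − 30 = 0
n=41: ⌈(42·378+257)/527⌉ − ⌈(41·378+257)/527⌉ = ⌈16133/527⌉ − ⌈15755/527⌉ = 31 − 30 = 1
n=42: ⌈(43·378+257)/527⌉ − ⌈(42·378+257)/527⌉ = ⌈16511/527⌉ − ⌈16133/527⌉ = 32 − 31 = 1
n=43: ⌈(44·378+257)/527⌉ − ⌈(43·378+257)/527⌉ = ⌈16889/527⌉ − ⌈16511/527⌉ = 33 − 32 = 1
n=44: ⌈(45·378+257)/527⌉ − ⌈(44·378+257)/527⌉ = ⌈17267/527⌉ − ⌈16889/527⌉ = 33 − 33 = 0
n=45: ⌈(46·378+257)/527⌉ − ⌈(45·378+257)/527⌉ = ⌈17645/527⌉ − ⌈17267/527⌉ = 34 − 33 = 1
n=46: ⌈(47·378+257)/527⌉ − ⌈(46·378+257)/527⌉ = ⌈18023/527⌉ − ⌈17645/527⌉ = 35 − 34 = 1
n=47: ⌈(48·378+257)/527⌉ − ⌈(47·378+257)/527⌉ = ⌈18401/527⌉ − ⌈18023/527⌉ = 35 − 35 = 0

101110110111011011101101110111011011101101110110


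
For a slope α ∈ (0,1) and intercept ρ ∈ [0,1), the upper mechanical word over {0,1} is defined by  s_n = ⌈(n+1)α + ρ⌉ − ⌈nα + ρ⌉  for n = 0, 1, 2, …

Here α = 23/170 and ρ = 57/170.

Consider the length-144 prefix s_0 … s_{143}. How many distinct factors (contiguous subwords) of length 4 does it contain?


5

t_n = ⌈(n·23+57)/170⌉ for n = 0 … 144:
  n=0…9: ⌈57/170⌉=1 ⌈80/170⌉=1 ⌈103/170⌉=1 ⌈126/170⌉=1 ⌈149/170⌉=1 ⌈172/170⌉=2 ⌈195/170⌉=2 ⌈218/170⌉=2 ⌈241/170⌉=2 ⌈264/170⌉=2
  n=10…19: ⌈287/170⌉=2 ⌈310/170⌉=2 ⌈333/170⌉=2 ⌈356/170⌉=3 ⌈379/170⌉=3 ⌈402/170⌉=3 ⌈425/170⌉=3 ⌈448/170⌉=3 ⌈471/170⌉=3 ⌈494/170⌉=3
  n=20…29: ⌈517/170⌉=4 ⌈540/170⌉=4 ⌈563/170⌉=4 ⌈586/170⌉=4 ⌈609/170⌉=4 ⌈632/170⌉=4 ⌈655/170⌉=4 ⌈678/170⌉=4 ⌈701/170⌉=5 ⌈724/170⌉=5
  n=30…39: ⌈747/170⌉=5 ⌈770/170⌉=5 ⌈793/170⌉=5 ⌈816/170⌉=5 ⌈839/170⌉=5 ⌈862/170⌉=6 ⌈885/170⌉=6 ⌈908/170⌉=6 ⌈931/170⌉=6 ⌈954/170⌉=6
  n=40…49: ⌈977/170⌉=6 ⌈1000/170⌉=6 ⌈1023/170⌉=7 ⌈1046/170⌉=7 ⌈1069/170⌉=7 ⌈1092/170⌉=7 ⌈1115/170⌉=7 ⌈1138/170⌉=7 ⌈1161/170⌉=7 ⌈1184/170⌉=7
  n=50…59: ⌈1207/170⌉=8 ⌈1230/170⌉=8 ⌈1253/170⌉=8 ⌈1276/170⌉=8 ⌈1299/170⌉=8 ⌈1322/170⌉=8 ⌈1345/170⌉=8 ⌈1368/170⌉=9 ⌈1391/170⌉=9 ⌈1414/170⌉=9
  n=60…69: ⌈1437/170⌉=9 ⌈1460/170⌉=9 ⌈1483/170⌉=9 ⌈1506/170⌉=9 ⌈1529/170⌉=9 ⌈1552/170⌉=10 ⌈1575/170⌉=10 ⌈1598/170⌉=10 ⌈1621/170⌉=10 ⌈1644/170⌉=10
  n=70…79: ⌈1667/170⌉=10 ⌈1690/170⌉=10 ⌈1713/170⌉=11 ⌈1736/170⌉=11 ⌈1759/170⌉=11 ⌈1782/170⌉=11 ⌈1805/170⌉=11 ⌈1828/170⌉=11 ⌈1851/170⌉=11 ⌈1874/170⌉=12
  n=80…89: ⌈1897/170⌉=12 ⌈1920/170⌉=12 ⌈1943/170⌉=12 ⌈1966/170⌉=12 ⌈1989/170⌉=12 ⌈2012/170⌉=12 ⌈2035/170⌉=12 ⌈2058/170⌉=13 ⌈2081/170⌉=13 ⌈2104/170⌉=13
  n=90…99: ⌈2127/170⌉=13 ⌈2150/170⌉=13 ⌈2173/170⌉=13 ⌈2196/170⌉=13 ⌈2219/170⌉=14 ⌈2242/170⌉=14 ⌈2265/170⌉=14 ⌈2288/170⌉=14 ⌈2311/170⌉=14 ⌈2334/170⌉=14
  n=100…109: ⌈2357/170⌉=14 ⌈2380/170⌉=14 ⌈2403/170⌉=15 ⌈2426/170⌉=15 ⌈2449/170⌉=15 ⌈2472/170⌉=15 ⌈2495/170⌉=15 ⌈2518/170⌉=15 ⌈2541/170⌉=15 ⌈2564/170⌉=16
  n=110…119: ⌈2587/170⌉=16 ⌈2610/170⌉=16 ⌈2633/170⌉=16 ⌈2656/170⌉=16 ⌈2679/170⌉=16 ⌈2702/170⌉=16 ⌈2725/170⌉=17 ⌈2748/170⌉=17 ⌈2771/170⌉=17 ⌈2794/170⌉=17
  n=120…129: ⌈2817/170⌉=17 ⌈2840/170⌉=17 ⌈2863/170⌉=17 ⌈2886/170⌉=17 ⌈2909/170⌉=18 ⌈2932/170⌉=18 ⌈2955/170⌉=18 ⌈2978/170⌉=18 ⌈3001/170⌉=18 ⌈3024/170⌉=18
  n=130…139: ⌈3047/170⌉=18 ⌈3070/170⌉=19 ⌈3093/170⌉=19 ⌈3116/170⌉=19 ⌈3139/170⌉=19 ⌈3162/170⌉=19 ⌈3185/170⌉=19 ⌈3208/170⌉=19 ⌈3231/170⌉=20 ⌈3254/170⌉=20
  n=140…144: ⌈3277/170⌉=20 ⌈3300/170⌉=20 ⌈3323/170⌉=20 ⌈3346/170⌉=20 ⌈3369/170⌉=20
s_n = t_(n+1) − t_n for n = 0 … 143 gives
prefix = 000010000000100000010000000100000010000001000000010000001000000010000001000000100000001000000100000001000000100000010000000100000010000001000000
slide a length-4 window over [0..3] … [140..143] (141 windows); first occurrence of each distinct factor:
  [  0..  3] 0000
  [  1..  4] 0001
  [  2..  5] 0010
  [  3..  6] 0100
  [  4..  7] 1000
  (the other 136 windows repeat one of these)
distinct factors: {0000, 0001, 0010, 0100, 1000}
count = 5  (Sturmian bound for length 4 is 5)


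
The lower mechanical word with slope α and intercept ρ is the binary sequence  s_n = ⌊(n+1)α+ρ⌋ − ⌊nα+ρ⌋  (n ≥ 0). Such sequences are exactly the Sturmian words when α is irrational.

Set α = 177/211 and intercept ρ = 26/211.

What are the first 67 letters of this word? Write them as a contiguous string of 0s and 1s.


n=0: ⌊(1·177+26)/211⌋ − ⌊(0·177+26)/211⌋ = ⌊203/211⌋ − ⌊26/211⌋ = 0 − 0 = 0
n=1: ⌊(2·177+26)/211⌋ − ⌊(1·177+26)/211⌋ = ⌊380/211⌋ − ⌊203/211⌋ = 1 − 0 = 1
n=2: ⌊(3·177+26)/211⌋ − ⌊(2·177+26)/211⌋ = ⌊557/211⌋ − ⌊380/211⌋ = 2 − 1 = 1
n=3: ⌊(4·177+26)/211⌋ − ⌊(3·177+26)/211⌋ = ⌊734/211⌋ − ⌊557/211⌋ = 3 − 2 = 1
n=4: ⌊(5·177+26)/211⌋ − ⌊(4·177+26)/211⌋ = ⌊911/211⌋ − ⌊734/211⌋ = 4 − 3 = 1
n=5: ⌊(6·177+26)/211⌋ − ⌊(5·177+26)/211⌋ = ⌊1088/211⌋ − ⌊911/211⌋ = 5 − 4 = 1
n=6: ⌊(7·177+26)/211⌋ − ⌊(6·177+26)/211⌋ = ⌊1265/211⌋ − ⌊1088/211⌋ = 5 − 5 = 0
n=7: ⌊(8·177+26)/211⌋ − ⌊(7·177+26)/211⌋ = ⌊1442/211⌋ − ⌊1265/211⌋ = 6 − 5 = 1
n=8: ⌊(9·177+26)/211⌋ − ⌊(8·177+26)/211⌋ = ⌊1619/211⌋ − ⌊1442/211⌋ = 7 − 6 = 1
n=9: ⌊(10·177+26)/211⌋ − ⌊(9·177+26)/211⌋ = ⌊1796/211⌋ − ⌊1619/211⌋ = 8 − 7 = 1
n=10: ⌊(11·177+26)/211⌋ − ⌊(10·177+26)/211⌋ = ⌊1973/211⌋ − ⌊1796/211⌋ = 9 − 8 = 1
n=11: ⌊(12·177+26)/211⌋ − ⌊(11·177+26)/211⌋ = ⌊2150/211⌋ − ⌊1973/211⌋ = 10 − 9 = 1
n=12: ⌊(13·177+26)/211⌋ − ⌊(12·177+26)/211⌋ = ⌊2327/211⌋ − ⌊2150/211⌋ = 11 − 10 = 1
n=13: ⌊(14·177+26)/211⌋ − ⌊(13·177+26)/211⌋ = ⌊2504/211⌋ − ⌊2327/211⌋ = 11 − 11 = 0
n=14: ⌊(15·177+26)/211⌋ − ⌊(14·177+26)/211⌋ = ⌊2681/211⌋ − ⌊2504/211⌋ = 12 − 11 = 1
n=15: ⌊(16·177+26)/211⌋ − ⌊(15·177+26)/211⌋ = ⌊2858/211⌋ − ⌊2681/211⌋ = 13 − 12 = 1
n=16: ⌊(17·177+26)/211⌋ − ⌊(16·177+26)/211⌋ = ⌊3035/211⌋ − ⌊2858/211⌋ = 14 − 13 = 1
n=17: ⌊(18·177+26)/211⌋ − ⌊(17·177+26)/211⌋ = ⌊3212/211⌋ − ⌊3035/211⌋ = 15 − 14 = 1
n=18: ⌊(19·177+26)/211⌋ − ⌊(18·177+26)/211⌋ = ⌊3389/211⌋ − ⌊3212/211⌋ = 16 − 15 = 1
n=19: ⌊(20·177+26)/211⌋ − ⌊(19·177+26)/211⌋ = ⌊3566/211⌋ − ⌊3389/211⌋ = 16 − 16 = 0
n=20: ⌊(21·177+26)/211⌋ − ⌊(20·177+26)/211⌋ = ⌊3743/211⌋ − ⌊3566/211⌋ = 17 − 16 = 1
n=21: ⌊(22·177+26)/211⌋ − ⌊(21·177+26)/211⌋ = ⌊3920/211⌋ − ⌊3743/211⌋ = 18 − 17 = 1
n=22: ⌊(23·177+26)/211⌋ − ⌊(22·177+26)/211⌋ = ⌊4097/211⌋ − ⌊3920/211⌋ = 19 − 18 = 1
n=23: ⌊(24·177+26)/211⌋ − ⌊(23·177+26)/211⌋ = ⌊4274/211⌋ − ⌊4097/211⌋ = 20 − 19 = 1
n=24: ⌊(25·177+26)/211⌋ − ⌊(24·177+26)/211⌋ = ⌊4451/211⌋ − ⌊4274/211⌋ = 21 − 20 = 1
n=25: ⌊(26·177+26)/211⌋ − ⌊(25·177+26)/211⌋ = ⌊4628/211⌋ − ⌊4451/211⌋ = 21 − 21 = 0
n=26: ⌊(27·177+26)/211⌋ − ⌊(26·177+26)/211⌋ = ⌊4805/211⌋ − ⌊4628/211⌋ = 22 − 21 = 1
n=27: ⌊(28·177+26)/211⌋ − ⌊(27·177+26)/211⌋ = ⌊4982/211⌋ − ⌊4805/211⌋ = 23 − 22 = 1
n=28: ⌊(29·177+26)/211⌋ − ⌊(28·177+26)/211⌋ = ⌊5159/211⌋ − ⌊4982/211⌋ = 24 − 23 = 1
n=29: ⌊(30·177+26)/211⌋ − ⌊(29·177+26)/211⌋ = ⌊5336/211⌋ − ⌊5159/211⌋ = 25 − 24 = 1
n=30: ⌊(31·177+26)/211⌋ − ⌊(30·177+26)/211⌋ = ⌊5513/211⌋ − ⌊5336/211⌋ = 26 − 25 = 1
n=31: ⌊(32·177+26)/211⌋ − ⌊(31·177+26)/211⌋ = ⌊5690/211⌋ − ⌊5513/211⌋ = 26 − 26 = 0
n=32: ⌊(33·177+26)/211⌋ − ⌊(32·177+26)/211⌋ = ⌊5867/211⌋ − ⌊5690/211⌋ = 27 − 26 = 1
n=33: ⌊(34·177+26)/211⌋ − ⌊(33·177+26)/211⌋ = ⌊6044/211⌋ − ⌊5867/211⌋ = 28 − 27 = 1
n=34: ⌊(35·177+26)/211⌋ − ⌊(34·177+26)/211⌋ = ⌊6221/211⌋ − ⌊6044/211⌋ = 29 − 28 = 1
n=35: ⌊(36·177+26)/211⌋ − ⌊(35·177+26)/211⌋ = ⌊6398/211⌋ − ⌊6221/211⌋ = 30 − 29 = 1
n=36: ⌊(37·177+26)/211⌋ − ⌊(36·177+26)/211⌋ = ⌊6575/211⌋ − ⌊6398/211⌋ = 31 − 30 = 1
n=37: ⌊(38·177+26)/211⌋ − ⌊(37·177+26)/211⌋ = ⌊6752/211⌋ − ⌊6575/211⌋ = 32 − 31 = 1
n=38: ⌊(39·177+26)/211⌋ − ⌊(38·177+26)/211⌋ = ⌊6929/211⌋ − ⌊6752/211⌋ = 32 − 32 = 0
n=39: ⌊(40·177+26)/211⌋ − ⌊(39·177+26)/211⌋ = ⌊7106/211⌋ − ⌊6929/211⌋ = 33 − 32 = 1
n=40: ⌊(41·177+26)/211⌋ − ⌊(40·177+26)/211⌋ = ⌊7283/211⌋ − ⌊7106/211⌋ = 34 − 33 = 1
n=41: ⌊(42·177+26)/211⌋ − ⌊(41·177+26)/211⌋ = ⌊7460/211⌋ − ⌊7283/211⌋ = 35 − 34 = 1
n=42: ⌊(43·177+26)/211⌋ − ⌊(42·177+26)/211⌋ = ⌊7637/211⌋ − ⌊7460/211⌋ = 36 − 35 = 1
n=43: ⌊(44·177+26)/211⌋ − ⌊(43·177+26)/211⌋ = ⌊7814/211⌋ − ⌊7637/211⌋ = 37 − 36 = 1
n=44: ⌊(45·177+26)/211⌋ − ⌊(44·177+26)/211⌋ = ⌊7991/211⌋ − ⌊7814/211⌋ = 37 − 37 = 0
n=45: ⌊(46·177+26)/211⌋ − ⌊(45·177+26)/211⌋ = ⌊8168/211⌋ − ⌊7991/211⌋ = 38 − 37 = 1
n=46: ⌊(47·177+26)/211⌋ − ⌊(46·177+26)/211⌋ = ⌊8345/211⌋ − ⌊8168/211⌋ = 39 − 38 = 1
n=47: ⌊(48·177+26)/211⌋ − ⌊(47·177+26)/211⌋ = ⌊8522/211⌋ − ⌊8345/211⌋ = 40 − 39 = 1
n=48: ⌊(49·177+26)/211⌋ − ⌊(48·177+26)/211⌋ = ⌊8699/211⌋ − ⌊8522/211⌋ = 41 − 40 = 1
n=49: ⌊(50·177+26)/211⌋ − ⌊(49·177+26)/211⌋ = ⌊8876/211⌋ − ⌊8699/211⌋ = 42 − 41 = 1
n=50: ⌊(51·177+26)/211⌋ − ⌊(50·177+26)/211⌋ = ⌊9053/211⌋ − ⌊8876/211⌋ = 42 − 42 = 0
n=51: ⌊(52·177+26)/211⌋ − ⌊(51·177+26)/211⌋ = ⌊9230/211⌋ − ⌊9053/211⌋ = 43 − 42 = 1
n=52: ⌊(53·177+26)/211⌋ − ⌊(52·177+26)/211⌋ = ⌊9407/211⌋ − ⌊9230/211⌋ = 44 − 43 = 1
n=53: ⌊(54·177+26)/211⌋ − ⌊(53·177+26)/211⌋ = ⌊9584/211⌋ − ⌊9407/211⌋ = 45 − 44 = 1
n=54: ⌊(55·177+26)/211⌋ − ⌊(54·177+26)/211⌋ = ⌊9761/211⌋ − ⌊9584/211⌋ = 46 − 45 = 1
n=55: ⌊(56·177+26)/211⌋ − ⌊(55·177+26)/211⌋ = ⌊9938/211⌋ − ⌊9761/211⌋ = 47 − 46 = 1
n=56: ⌊(57·177+26)/211⌋ − ⌊(56·177+26)/211⌋ = ⌊10115/211⌋ − ⌊9938/211⌋ = 47 − 47 = 0
n=57: ⌊(58·177+26)/211⌋ − ⌊(57·177+26)/211⌋ = ⌊10292/211⌋ − ⌊10115/211⌋ = 48 − 47 = 1
n=58: ⌊(59·177+26)/211⌋ − ⌊(58·177+26)/211⌋ = ⌊10469/211⌋ − ⌊10292/211⌋ = 49 − 48 = 1
n=59: ⌊(60·177+26)/211⌋ − ⌊(59·177+26)/211⌋ = ⌊10646/211⌋ − ⌊10469/211⌋ = 50 − 49 = 1
n=60: ⌊(61·177+26)/211⌋ − ⌊(60·177+26)/211⌋ = ⌊10823/211⌋ − ⌊10646/211⌋ = 51 − 50 = 1
n=61: ⌊(62·177+26)/211⌋ − ⌊(61·177+26)/211⌋ = ⌊11000/211⌋ − ⌊10823/211⌋ = 52 − 51 = 1
n=62: ⌊(63·177+26)/211⌋ − ⌊(62·177+26)/211⌋ = ⌊11177/211⌋ − ⌊11000/211⌋ = 52 − 52 = 0
n=63: ⌊(64·177+26)/211⌋ − ⌊(63·177+26)/211⌋ = ⌊11354/211⌋ − ⌊11177/211⌋ = 53 − 52 = 1
n=64: ⌊(65·177+26)/211⌋ − ⌊(64·177+26)/211⌋ = ⌊11531/211⌋ − ⌊11354/211⌋ = 54 − 53 = 1
n=65: ⌊(66·177+26)/211⌋ − ⌊(65·177+26)/211⌋ = ⌊11708/211⌋ − ⌊11531/211⌋ = 55 − 54 = 1
n=66: ⌊(67·177+26)/211⌋ − ⌊(66·177+26)/211⌋ = ⌊11885/211⌋ − ⌊11708/211⌋ = 56 − 55 = 1

0111110111111011111011111011111011111101111101111101111101111101111


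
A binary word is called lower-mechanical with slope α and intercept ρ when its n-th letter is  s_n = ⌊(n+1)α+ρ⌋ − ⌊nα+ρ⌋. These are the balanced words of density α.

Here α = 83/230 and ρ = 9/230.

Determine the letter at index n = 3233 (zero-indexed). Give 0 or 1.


1

(n+1)α + ρ = (3234·83 + 9) / 230 = 268431/230
nα + ρ     = (3233·83 + 9) / 230 = 268348/230
⌊268431/230⌋ = 1167,  ⌊268348/230⌋ = 1166
s_{3233} = 1167 − 1166 = 1


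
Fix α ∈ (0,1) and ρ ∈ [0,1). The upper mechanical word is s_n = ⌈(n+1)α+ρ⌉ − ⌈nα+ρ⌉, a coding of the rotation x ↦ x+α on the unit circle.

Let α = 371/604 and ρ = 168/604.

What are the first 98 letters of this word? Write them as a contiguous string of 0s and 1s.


01101011011010110101101101011010110110101101011010110110101101011011010110101101101011010110110101

n=0: ⌈(1·371+168)/604⌉ − ⌈(0·371+168)/604⌉ = ⌈539/604⌉ − ⌈168/604⌉ = 1 − 1 = 0
n=1: ⌈(2·371+168)/604⌉ − ⌈(1·371+168)/604⌉ = ⌈910/604⌉ − ⌈539/604⌉ = 2 − 1 = 1
n=2: ⌈(3·371+168)/604⌉ − ⌈(2·371+168)/604⌉ = ⌈1281/604⌉ − ⌈910/604⌉ = 3 − 2 = 1
n=3: ⌈(4·371+168)/604⌉ − ⌈(3·371+168)/604⌉ = ⌈1652/604⌉ − ⌈1281/604⌉ = 3 − 3 = 0
n=4: ⌈(5·371+168)/604⌉ − ⌈(4·371+168)/604⌉ = ⌈2023/604⌉ − ⌈1652/604⌉ = 4 − 3 = 1
n=5: ⌈(6·371+168)/604⌉ − ⌈(5·371+168)/604⌉ = ⌈2394/604⌉ − ⌈2023/604⌉ = 4 − 4 = 0
n=6: ⌈(7·371+168)/604⌉ − ⌈(6·371+168)/604⌉ = ⌈2765/604⌉ − ⌈2394/604⌉ = 5 − 4 = 1
n=7: ⌈(8·371+168)/604⌉ − ⌈(7·371+168)/604⌉ = ⌈3136/604⌉ − ⌈2765/604⌉ = 6 − 5 = 1
n=8: ⌈(9·371+168)/604⌉ − ⌈(8·371+168)/604⌉ = ⌈3507/604⌉ − ⌈3136/604⌉ = 6 − 6 = 0
n=9: ⌈(10·371+168)/604⌉ − ⌈(9·371+168)/604⌉ = ⌈3878/604⌉ − ⌈3507/604⌉ = 7 − 6 = 1
n=10: ⌈(11·371+168)/604⌉ − ⌈(10·371+168)/604⌉ = ⌈4249/604⌉ − ⌈3878/604⌉ = 8 − 7 = 1
n=11: ⌈(12·371+168)/604⌉ − ⌈(11·371+168)/604⌉ = ⌈4620/604⌉ − ⌈4249/604⌉ = 8 − 8 = 0
n=12: ⌈(13·371+168)/604⌉ − ⌈(12·371+168)/604⌉ = ⌈4991/604⌉ − ⌈4620/604⌉ = 9 − 8 = 1
n=13: ⌈(14·371+168)/604⌉ − ⌈(13·371+168)/604⌉ = ⌈5362/604⌉ − ⌈4991/604⌉ = 9 − 9 = 0
n=14: ⌈(15·371+168)/604⌉ − ⌈(14·371+168)/604⌉ = ⌈5733/604⌉ − ⌈5362/604⌉ = 10 − 9 = 1
n=15: ⌈(16·371+168)/604⌉ − ⌈(15·371+168)/604⌉ = ⌈6104/604⌉ − ⌈5733/604⌉ = 11 − 10 = 1
n=16: ⌈(17·371+168)/604⌉ − ⌈(16·371+168)/604⌉ = ⌈6475/604⌉ − ⌈6104/604⌉ = 11 − 11 = 0
n=17: ⌈(18·371+168)/604⌉ − ⌈(17·371+168)/604⌉ = ⌈6846/604⌉ − ⌈6475/604⌉ = 12 − 11 = 1
n=18: ⌈(19·371+168)/604⌉ − ⌈(18·371+168)/604⌉ = ⌈7217/604⌉ − ⌈6846/604⌉ = 12 − 12 = 0
n=19: ⌈(20·371+168)/604⌉ − ⌈(19·371+168)/604⌉ = ⌈7588/604⌉ − ⌈7217/604⌉ = 13 − 12 = 1
n=20: ⌈(21·371+168)/604⌉ − ⌈(20·371+168)/604⌉ = ⌈7959/604⌉ − ⌈7588/604⌉ = 14 − 13 = 1
n=21: ⌈(22·371+168)/604⌉ − ⌈(21·371+168)/604⌉ = ⌈8330/604⌉ − ⌈7959/604⌉ = 14 − 14 = 0
n=22: ⌈(23·371+168)/604⌉ − ⌈(22·371+168)/604⌉ = ⌈8701/604⌉ − ⌈8330/604⌉ = 15 − 14 = 1
n=23: ⌈(24·371+168)/604⌉ − ⌈(23·371+168)/604⌉ = ⌈9072/604⌉ − ⌈8701/604⌉ = 16 − 15 = 1
n=24: ⌈(25·371+168)/604⌉ − ⌈(24·371+168)/604⌉ = ⌈9443/604⌉ − ⌈9072/604⌉ = 16 − 16 = 0
n=25: ⌈(26·371+168)/604⌉ − ⌈(25·371+168)/604⌉ = ⌈9814/604⌉ − ⌈9443/604⌉ = 17 − 16 = 1
n=26: ⌈(27·371+168)/604⌉ − ⌈(26·371+168)/604⌉ = ⌈10185/604⌉ − ⌈9814/604⌉ = 17 − 17 = 0
n=27: ⌈(28·371+168)/604⌉ − ⌈(27·371+168)/604⌉ = ⌈10556/604⌉ − ⌈10185/604⌉ = 18 − 17 = 1
n=28: ⌈(29·371+168)/604⌉ − ⌈(28·371+168)/604⌉ = ⌈10927/604⌉ − ⌈10556/604⌉ = 19 − 18 = 1
n=29: ⌈(30·371+168)/604⌉ − ⌈(29·371+168)/604⌉ = ⌈11298/604⌉ − ⌈10927/604⌉ = 19 − 19 = 0
n=30: ⌈(31·371+168)/604⌉ − ⌈(30·371+168)/604⌉ = ⌈11669/604⌉ − ⌈11298/604⌉ = 20 − 19 = 1
n=31: ⌈(32·371+168)/604⌉ − ⌈(31·371+168)/604⌉ = ⌈12040/604⌉ − ⌈11669/604⌉ = 20 − 20 = 0
n=32: ⌈(33·371+168)/604⌉ − ⌈(32·371+168)/604⌉ = ⌈12411/604⌉ − ⌈12040/604⌉ = 21 − 20 = 1
n=33: ⌈(34·371+168)/604⌉ − ⌈(33·371+168)/604⌉ = ⌈12782/604⌉ − ⌈12411/604⌉ = 22 − 21 = 1
n=34: ⌈(35·371+168)/604⌉ − ⌈(34·371+168)/604⌉ = ⌈13153/604⌉ − ⌈12782/604⌉ = 22 − 22 = 0
n=35: ⌈(36·371+168)/604⌉ − ⌈(35·371+168)/604⌉ = ⌈13524/604⌉ − ⌈13153/604⌉ = 23 − 22 = 1
n=36: ⌈(37·371+168)/604⌉ − ⌈(36·371+168)/604⌉ = ⌈13895/604⌉ − ⌈13524/604⌉ = 24 − 23 = 1
n=37: ⌈(38·371+168)/604⌉ − ⌈(37·371+168)/604⌉ = ⌈14266/604⌉ − ⌈13895/604⌉ = 24 − 24 = 0
n=38: ⌈(39·371+168)/604⌉ − ⌈(38·371+168)/604⌉ = ⌈14637/604⌉ − ⌈14266/604⌉ = 25 − 24 = 1
n=39: ⌈(40·371+168)/604⌉ − ⌈(39·371+168)/604⌉ = ⌈15008/604⌉ − ⌈14637/604⌉ = 25 − 25 = 0
n=40: ⌈(41·371+168)/604⌉ − ⌈(40·371+168)/604⌉ = ⌈15379/604⌉ − ⌈15008/604⌉ = 26 − 25 = 1
n=41: ⌈(42·371+168)/604⌉ − ⌈(41·371+168)/604⌉ = ⌈15750/604⌉ − ⌈15379/604⌉ = 27 − 26 = 1
n=42: ⌈(43·371+168)/604⌉ − ⌈(42·371+168)/604⌉ = ⌈16121/604⌉ − ⌈15750/604⌉ = 27 − 27 = 0
n=43: ⌈(44·371+168)/604⌉ − ⌈(43·371+168)/604⌉ = ⌈16492/604⌉ − ⌈16121/604⌉ = 28 − 27 = 1
n=44: ⌈(45·371+168)/604⌉ − ⌈(44·371+168)/604⌉ = ⌈16863/604⌉ − ⌈16492/604⌉ = 28 − 28 = 0
n=45: ⌈(46·371+168)/604⌉ − ⌈(45·371+168)/604⌉ = ⌈17234/604⌉ − ⌈16863/604⌉ = 29 − 28 = 1
n=46: ⌈(47·371+168)/604⌉ − ⌈(46·371+168)/604⌉ = ⌈17605/604⌉ − ⌈17234/604⌉ = 30 − 29 = 1
n=47: ⌈(48·371+168)/604⌉ − ⌈(47·371+168)/604⌉ = ⌈17976/604⌉ − ⌈17605/604⌉ = 30 − 30 = 0
n=48: ⌈(49·371+168)/604⌉ − ⌈(48·371+168)/604⌉ = ⌈18347/604⌉ − ⌈17976/604⌉ = 31 − 30 = 1
n=49: ⌈(50·371+168)/604⌉ − ⌈(49·371+168)/604⌉ = ⌈18718/604⌉ − ⌈18347/604⌉ = 31 − 31 = 0
n=50: ⌈(51·371+168)/604⌉ − ⌈(50·371+168)/604⌉ = ⌈19089/604⌉ − ⌈18718/604⌉ = 32 − 31 = 1
n=51: ⌈(52·371+168)/604⌉ − ⌈(51·371+168)/604⌉ = ⌈19460/604⌉ − ⌈19089/604⌉ = 33 − 32 = 1
n=52: ⌈(53·371+168)/604⌉ − ⌈(52·371+168)/604⌉ = ⌈19831/604⌉ − ⌈19460/604⌉ = 33 − 33 = 0
n=53: ⌈(54·371+168)/604⌉ − ⌈(53·371+168)/604⌉ = ⌈20202/604⌉ − ⌈19831/604⌉ = 34 − 33 = 1
n=54: ⌈(55·371+168)/604⌉ − ⌈(54·371+168)/604⌉ = ⌈20573/604⌉ − ⌈20202/604⌉ = 35 − 34 = 1
n=55: ⌈(56·371+168)/604⌉ − ⌈(55·371+168)/604⌉ = ⌈20944/604⌉ − ⌈20573/604⌉ = 35 − 35 = 0
n=56: ⌈(57·371+168)/604⌉ − ⌈(56·371+168)/604⌉ = ⌈21315/604⌉ − ⌈20944/604⌉ = 36 − 35 = 1
n=57: ⌈(58·371+168)/604⌉ − ⌈(57·371+168)/604⌉ = ⌈21686/604⌉ − ⌈21315/604⌉ = 36 − 36 = 0
n=58: ⌈(59·371+168)/604⌉ − ⌈(58·371+168)/604⌉ = ⌈22057/604⌉ − ⌈21686/604⌉ = 37 − 36 = 1
n=59: ⌈(60·371+168)/604⌉ − ⌈(59·371+168)/604⌉ = ⌈22428/604⌉ − ⌈22057/604⌉ = 38 − 37 = 1
n=60: ⌈(61·371+168)/604⌉ − ⌈(60·371+168)/604⌉ = ⌈22799/604⌉ − ⌈22428/604⌉ = 38 − 38 = 0
n=61: ⌈(62·371+168)/604⌉ − ⌈(61·371+168)/604⌉ = ⌈23170/604⌉ − ⌈22799/604⌉ = 39 − 38 = 1
n=62: ⌈(63·371+168)/604⌉ − ⌈(62·371+168)/604⌉ = ⌈23541/604⌉ − ⌈23170/604⌉ = 39 − 39 = 0
n=63: ⌈(64·371+168)/604⌉ − ⌈(63·371+168)/604⌉ = ⌈23912/604⌉ − ⌈23541/604⌉ = 40 − 39 = 1
n=64: ⌈(65·371+168)/604⌉ − ⌈(64·371+168)/604⌉ = ⌈24283/604⌉ − ⌈23912/604⌉ = 41 − 40 = 1
n=65: ⌈(66·371+168)/604⌉ − ⌈(65·371+168)/604⌉ = ⌈24654/604⌉ − ⌈24283/604⌉ = 41 − 41 = 0
n=66: ⌈(67·371+168)/604⌉ − ⌈(66·371+168)/604⌉ = ⌈25025/604⌉ − ⌈24654/604⌉ = 42 − 41 = 1
n=67: ⌈(68·371+168)/604⌉ − ⌈(67·371+168)/604⌉ = ⌈25396/604⌉ − ⌈25025/604⌉ = 43 − 42 = 1
n=68: ⌈(69·371+168)/604⌉ − ⌈(68·371+168)/604⌉ = ⌈25767/604⌉ − ⌈25396/604⌉ = 43 − 43 = 0
n=69: ⌈(70·371+168)/604⌉ − ⌈(69·371+168)/604⌉ = ⌈26138/604⌉ − ⌈25767/604⌉ = 44 − 43 = 1
n=70: ⌈(71·371+168)/604⌉ − ⌈(70·371+168)/604⌉ = ⌈26509/604⌉ − ⌈26138/604⌉ = 44 − 44 = 0
n=71: ⌈(72·371+168)/604⌉ − ⌈(71·371+168)/604⌉ = ⌈26880/604⌉ − ⌈26509/604⌉ = 45 − 44 = 1
n=72: ⌈(73·371+168)/604⌉ − ⌈(72·371+168)/604⌉ = ⌈27251/604⌉ − ⌈26880/604⌉ = 46 − 45 = 1
n=73: ⌈(74·371+168)/604⌉ − ⌈(73·371+168)/604⌉ = ⌈27622/604⌉ − ⌈27251/604⌉ = 46 − 46 = 0
n=74: ⌈(75·371+168)/604⌉ − ⌈(74·371+168)/604⌉ = ⌈27993/604⌉ − ⌈27622/604⌉ = 47 − 46 = 1
n=75: ⌈(76·371+168)/604⌉ − ⌈(75·371+168)/604⌉ = ⌈28364/604⌉ − ⌈27993/604⌉ = 47 − 47 = 0
n=76: ⌈(77·371+168)/604⌉ − ⌈(76·371+168)/604⌉ = ⌈28735/604⌉ − ⌈28364/604⌉ = 48 − 47 = 1
n=77: ⌈(78·371+168)/604⌉ − ⌈(77·371+168)/604⌉ = ⌈29106/604⌉ − ⌈28735/604⌉ = 49 − 48 = 1
n=78: ⌈(79·371+168)/604⌉ − ⌈(78·371+168)/604⌉ = ⌈29477/604⌉ − ⌈29106/604⌉ = 49 − 49 = 0
n=79: ⌈(80·371+168)/604⌉ − ⌈(79·371+168)/604⌉ = ⌈29848/604⌉ − ⌈29477/604⌉ = 50 − 49 = 1
n=80: ⌈(81·371+168)/604⌉ − ⌈(80·371+168)/604⌉ = ⌈30219/604⌉ − ⌈29848/604⌉ = 51 − 50 = 1
n=81: ⌈(82·371+168)/604⌉ − ⌈(81·371+168)/604⌉ = ⌈30590/604⌉ − ⌈30219/604⌉ = 51 − 51 = 0
n=82: ⌈(83·371+168)/604⌉ − ⌈(82·371+168)/604⌉ = ⌈30961/604⌉ − ⌈30590/604⌉ = 52 − 51 = 1
n=83: ⌈(84·371+168)/604⌉ − ⌈(83·371+168)/604⌉ = ⌈31332/604⌉ − ⌈30961/604⌉ = 52 − 52 = 0
n=84: ⌈(85·371+168)/604⌉ − ⌈(84·371+168)/604⌉ = ⌈31703/604⌉ − ⌈31332/604⌉ = 53 − 52 = 1
n=85: ⌈(86·371+168)/604⌉ − ⌈(85·371+168)/604⌉ = ⌈32074/604⌉ − ⌈31703/604⌉ = 54 − 53 = 1
n=86: ⌈(87·371+168)/604⌉ − ⌈(86·371+168)/604⌉ = ⌈32445/604⌉ − ⌈32074/604⌉ = 54 − 54 = 0
n=87: ⌈(88·371+168)/604⌉ − ⌈(87·371+168)/604⌉ = ⌈32816/604⌉ − ⌈32445/604⌉ = 55 − 54 = 1
n=88: ⌈(89·371+168)/604⌉ − ⌈(88·371+168)/604⌉ = ⌈33187/604⌉ − ⌈32816/604⌉ = 55 − 55 = 0
n=89: ⌈(90·371+168)/604⌉ − ⌈(89·371+168)/604⌉ = ⌈33558/604⌉ − ⌈33187/604⌉ = 56 − 55 = 1
n=90: ⌈(91·371+168)/604⌉ − ⌈(90·371+168)/604⌉ = ⌈33929/604⌉ − ⌈33558/604⌉ = 57 − 56 = 1
n=91: ⌈(92·371+168)/604⌉ − ⌈(91·371+168)/604⌉ = ⌈34300/604⌉ − ⌈33929/604⌉ = 57 − 57 = 0
n=92: ⌈(93·371+168)/604⌉ − ⌈(92·371+168)/604⌉ = ⌈34671/604⌉ − ⌈34300/604⌉ = 58 − 57 = 1
n=93: ⌈(94·371+168)/604⌉ − ⌈(93·371+168)/604⌉ = ⌈35042/604⌉ − ⌈34671/604⌉ = 59 − 58 = 1
n=94: ⌈(95·371+168)/604⌉ − ⌈(94·371+168)/604⌉ = ⌈35413/604⌉ − ⌈35042/604⌉ = 59 − 59 = 0
n=95: ⌈(96·371+168)/604⌉ − ⌈(95·371+168)/604⌉ = ⌈35784/604⌉ − ⌈35413/604⌉ = 60 − 59 = 1
n=96: ⌈(97·371+168)/604⌉ − ⌈(96·371+168)/604⌉ = ⌈36155/604⌉ − ⌈35784/604⌉ = 60 − 60 = 0
n=97: ⌈(98·371+168)/604⌉ − ⌈(97·371+168)/604⌉ = ⌈36526/604⌉ − ⌈36155/604⌉ = 61 − 60 = 1


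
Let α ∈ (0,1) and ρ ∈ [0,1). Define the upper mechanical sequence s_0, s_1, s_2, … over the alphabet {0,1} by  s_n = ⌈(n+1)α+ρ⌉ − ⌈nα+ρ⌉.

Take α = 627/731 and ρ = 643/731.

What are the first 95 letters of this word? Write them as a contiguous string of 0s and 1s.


n=0: ⌈(1·627+643)/731⌉ − ⌈(0·627+643)/731⌉ = ⌈1270/731⌉ − ⌈643/731⌉ = 2 − 1 = 1
n=1: ⌈(2·627+643)/731⌉ − ⌈(1·627+643)/731⌉ = ⌈1897/731⌉ − ⌈1270/731⌉ = 3 − 2 = 1
n=2: ⌈(3·627+643)/731⌉ − ⌈(2·627+643)/731⌉ = ⌈2524/731⌉ − ⌈1897/731⌉ = 4 − 3 = 1
n=3: ⌈(4·627+643)/731⌉ − ⌈(3·627+643)/731⌉ = ⌈3151/731⌉ − ⌈2524/731⌉ = 5 − 4 = 1
n=4: ⌈(5·627+643)/731⌉ − ⌈(4·627+643)/731⌉ = ⌈3778/731⌉ − ⌈3151/731⌉ = 6 − 5 = 1
n=5: ⌈(6·627+643)/731⌉ − ⌈(5·627+643)/731⌉ = ⌈4405/731⌉ − ⌈3778/731⌉ = 7 − 6 = 1
n=6: ⌈(7·627+643)/731⌉ − ⌈(6·627+643)/731⌉ = ⌈5032/731⌉ − ⌈4405/731⌉ = 7 − 7 = 0
n=7: ⌈(8·627+643)/731⌉ − ⌈(7·627+643)/731⌉ = ⌈5659/731⌉ − ⌈5032/731⌉ = 8 − 7 = 1
n=8: ⌈(9·627+643)/731⌉ − ⌈(8·627+643)/731⌉ = ⌈6286/731⌉ − ⌈5659/731⌉ = 9 − 8 = 1
n=9: ⌈(10·627+643)/731⌉ − ⌈(9·627+643)/731⌉ = ⌈6913/731⌉ − ⌈6286/731⌉ = 10 − 9 = 1
n=10: ⌈(11·627+643)/731⌉ − ⌈(10·627+643)/731⌉ = ⌈7540/731⌉ − ⌈6913/731⌉ = 11 − 10 = 1
n=11: ⌈(12·627+643)/731⌉ − ⌈(11·627+643)/731⌉ = ⌈8167/731⌉ − ⌈7540/731⌉ = 12 − 11 = 1
n=12: ⌈(13·627+643)/731⌉ − ⌈(12·627+643)/731⌉ = ⌈8794/731⌉ − ⌈8167/731⌉ = 13 − 12 = 1
n=13: ⌈(14·627+643)/731⌉ − ⌈(13·627+643)/731⌉ = ⌈9421/731⌉ − ⌈8794/731⌉ = 13 − 13 = 0
n=14: ⌈(15·627+643)/731⌉ − ⌈(14·627+643)/731⌉ = ⌈10048/731⌉ − ⌈9421/731⌉ = 14 − 13 = 1
n=15: ⌈(16·627+643)/731⌉ − ⌈(15·627+643)/731⌉ = ⌈10675/731⌉ − ⌈10048/731⌉ = 15 − 14 = 1
n=16: ⌈(17·627+643)/731⌉ − ⌈(16·627+643)/731⌉ = ⌈11302/731⌉ − ⌈10675/731⌉ = 16 − 15 = 1
n=17: ⌈(18·627+643)/731⌉ − ⌈(17·627+643)/731⌉ = ⌈11929/731⌉ − ⌈11302/731⌉ = 17 − 16 = 1
n=18: ⌈(19·627+643)/731⌉ − ⌈(18·627+643)/731⌉ = ⌈12556/731⌉ − ⌈11929/731⌉ = 18 − 17 = 1
n=19: ⌈(20·627+643)/731⌉ − ⌈(19·627+643)/731⌉ = ⌈13183/731⌉ − ⌈12556/731⌉ = 19 − 18 = 1
n=20: ⌈(21·627+643)/731⌉ − ⌈(20·627+643)/731⌉ = ⌈13810/731⌉ − ⌈13183/731⌉ = 19 − 19 = 0
n=21: ⌈(22·627+643)/731⌉ − ⌈(21·627+643)/731⌉ = ⌈14437/731⌉ − ⌈13810/731⌉ = 20 − 19 = 1
n=22: ⌈(23·627+643)/731⌉ − ⌈(22·627+643)/731⌉ = ⌈15064/731⌉ − ⌈14437/731⌉ = 21 − 20 = 1
n=23: ⌈(24·627+643)/731⌉ − ⌈(23·627+643)/731⌉ = ⌈15691/731⌉ − ⌈15064/731⌉ = 22 − 21 = 1
n=24: ⌈(25·627+643)/731⌉ − ⌈(24·627+643)/731⌉ = ⌈16318/731⌉ − ⌈15691/731⌉ = 23 − 22 = 1
n=25: ⌈(26·627+643)/731⌉ − ⌈(25·627+643)/731⌉ = ⌈16945/731⌉ − ⌈16318/731⌉ = 24 − 23 = 1
n=26: ⌈(27·627+643)/731⌉ − ⌈(26·627+643)/731⌉ = ⌈17572/731⌉ − ⌈16945/731⌉ = 25 − 24 = 1
n=27: ⌈(28·627+643)/731⌉ − ⌈(27·627+643)/731⌉ = ⌈18199/731⌉ − ⌈17572/731⌉ = 25 − 25 = 0
n=28: ⌈(29·627+643)/731⌉ − ⌈(28·627+643)/731⌉ = ⌈18826/731⌉ − ⌈18199/731⌉ = 26 − 25 = 1
n=29: ⌈(30·627+643)/731⌉ − ⌈(29·627+643)/731⌉ = ⌈19453/731⌉ − ⌈18826/731⌉ = 27 − 26 = 1
n=30: ⌈(31·627+643)/731⌉ − ⌈(30·627+643)/731⌉ = ⌈20080/731⌉ − ⌈19453/731⌉ = 28 − 27 = 1
n=31: ⌈(32·627+643)/731⌉ − ⌈(31·627+643)/731⌉ = ⌈20707/731⌉ − ⌈20080/731⌉ = 29 − 28 = 1
n=32: ⌈(33·627+643)/731⌉ − ⌈(32·627+643)/731⌉ = ⌈21334/731⌉ − ⌈20707/731⌉ = 30 − 29 = 1
n=33: ⌈(34·627+643)/731⌉ − ⌈(33·627+643)/731⌉ = ⌈21961/731⌉ − ⌈21334/731⌉ = 31 − 30 = 1
n=34: ⌈(35·627+643)/731⌉ − ⌈(34·627+643)/731⌉ = ⌈22588/731⌉ − ⌈21961/731⌉ = 31 − 31 = 0
n=35: ⌈(36·627+643)/731⌉ − ⌈(35·627+643)/731⌉ = ⌈23215/731⌉ − ⌈22588/731⌉ = 32 − 31 = 1
n=36: ⌈(37·627+643)/731⌉ − ⌈(36·627+643)/731⌉ = ⌈23842/731⌉ − ⌈23215/731⌉ = 33 − 32 = 1
n=37: ⌈(38·627+643)/731⌉ − ⌈(37·627+643)/731⌉ = ⌈24469/731⌉ − ⌈23842/731⌉ = 34 − 33 = 1
n=38: ⌈(39·627+643)/731⌉ − ⌈(38·627+643)/731⌉ = ⌈25096/731⌉ − ⌈24469/731⌉ = 35 − 34 = 1
n=39: ⌈(40·627+643)/731⌉ − ⌈(39·627+643)/731⌉ = ⌈25723/731⌉ − ⌈25096/731⌉ = 36 − 35 = 1
n=40: ⌈(41·627+643)/731⌉ − ⌈(40·627+643)/731⌉ = ⌈26350/731⌉ − ⌈25723/731⌉ = 37 − 36 = 1
n=41: ⌈(42·627+643)/731⌉ − ⌈(41·627+643)/731⌉ = ⌈26977/731⌉ − ⌈26350/731⌉ = 37 − 37 = 0
n=42: ⌈(43·627+643)/731⌉ − ⌈(42·627+643)/731⌉ = ⌈27604/731⌉ − ⌈26977/731⌉ = 38 − 37 = 1
n=43: ⌈(44·627+643)/731⌉ − ⌈(43·627+643)/731⌉ = ⌈28231/731⌉ − ⌈27604/731⌉ = 39 − 38 = 1
n=44: ⌈(45·627+643)/731⌉ − ⌈(44·627+643)/731⌉ = ⌈28858/731⌉ − ⌈28231/731⌉ = 40 − 39 = 1
n=45: ⌈(46·627+643)/731⌉ − ⌈(45·627+643)/731⌉ = ⌈29485/731⌉ − ⌈28858/731⌉ = 41 − 40 = 1
n=46: ⌈(47·627+643)/731⌉ − ⌈(46·627+643)/731⌉ = ⌈30112/731⌉ − ⌈29485/731⌉ = 42 − 41 = 1
n=47: ⌈(48·627+643)/731⌉ − ⌈(47·627+643)/731⌉ = ⌈30739/731⌉ − ⌈30112/731⌉ = 43 − 42 = 1
n=48: ⌈(49·627+643)/731⌉ − ⌈(48·627+643)/731⌉ = ⌈31366/731⌉ − ⌈30739/731⌉ = 43 − 43 = 0
n=49: ⌈(50·627+643)/731⌉ − ⌈(49·627+643)/731⌉ = ⌈31993/731⌉ − ⌈31366/731⌉ = 44 − 43 = 1
n=50: ⌈(51·627+643)/731⌉ − ⌈(50·627+643)/731⌉ = ⌈32620/731⌉ − ⌈31993/731⌉ = 45 − 44 = 1
n=51: ⌈(52·627+643)/731⌉ − ⌈(51·627+643)/731⌉ = ⌈33247/731⌉ − ⌈32620/731⌉ = 46 − 45 = 1
n=52: ⌈(53·627+643)/731⌉ − ⌈(52·627+643)/731⌉ = ⌈33874/731⌉ − ⌈33247/731⌉ = 47 − 46 = 1
n=53: ⌈(54·627+643)/731⌉ − ⌈(53·627+643)/731⌉ = ⌈34501/731⌉ − ⌈33874/731⌉ = 48 − 47 = 1
n=54: ⌈(55·627+643)/731⌉ − ⌈(54·627+643)/731⌉ = ⌈35128/731⌉ − ⌈34501/731⌉ = 49 − 48 = 1
n=55: ⌈(56·627+643)/731⌉ − ⌈(55·627+643)/731⌉ = ⌈35755/731⌉ − ⌈35128/731⌉ = 49 − 49 = 0
n=56: ⌈(57·627+643)/731⌉ − ⌈(56·627+643)/731⌉ = ⌈36382/731⌉ − ⌈35755/731⌉ = 50 − 49 = 1
n=57: ⌈(58·627+643)/731⌉ − ⌈(57·627+643)/731⌉ = ⌈37009/731⌉ − ⌈36382/731⌉ = 51 − 50 = 1
n=58: ⌈(59·627+643)/731⌉ − ⌈(58·627+643)/731⌉ = ⌈37636/731⌉ − ⌈37009/731⌉ = 52 − 51 = 1
n=59: ⌈(60·627+643)/731⌉ − ⌈(59·627+643)/731⌉ = ⌈38263/731⌉ − ⌈37636/731⌉ = 53 − 52 = 1
n=60: ⌈(61·627+643)/731⌉ − ⌈(60·627+643)/731⌉ = ⌈38890/731⌉ − ⌈38263/731⌉ = 54 − 53 = 1
n=61: ⌈(62·627+643)/731⌉ − ⌈(61·627+643)/731⌉ = ⌈39517/731⌉ − ⌈38890/731⌉ = 55 − 54 = 1
n=62: ⌈(63·627+643)/731⌉ − ⌈(62·627+643)/731⌉ = ⌈40144/731⌉ − ⌈39517/731⌉ = 55 − 55 = 0
n=63: ⌈(64·627+643)/731⌉ − ⌈(63·627+643)/731⌉ = ⌈40771/731⌉ − ⌈40144/731⌉ = 56 − 55 = 1
n=64: ⌈(65·627+643)/731⌉ − ⌈(64·627+643)/731⌉ = ⌈41398/731⌉ − ⌈40771/731⌉ = 57 − 56 = 1
n=65: ⌈(66·627+643)/731⌉ − ⌈(65·627+643)/731⌉ = ⌈42025/731⌉ − ⌈41398/731⌉ = 58 − 57 = 1
n=66: ⌈(67·627+643)/731⌉ − ⌈(66·627+643)/731⌉ = ⌈42652/731⌉ − ⌈42025/731⌉ = 59 − 58 = 1
n=67: ⌈(68·627+643)/731⌉ − ⌈(67·627+643)/731⌉ = ⌈43279/731⌉ − ⌈42652/731⌉ = 60 − 59 = 1
n=68: ⌈(69·627+643)/731⌉ − ⌈(68·627+643)/731⌉ = ⌈43906/731⌉ − ⌈43279/731⌉ = 61 − 60 = 1
n=69: ⌈(70·627+643)/731⌉ − ⌈(69·627+643)/731⌉ = ⌈44533/731⌉ − ⌈43906/731⌉ = 61 − 61 = 0
n=70: ⌈(71·627+643)/731⌉ − ⌈(70·627+643)/731⌉ = ⌈45160/731⌉ − ⌈44533/731⌉ = 62 − 61 = 1
n=71: ⌈(72·627+643)/731⌉ − ⌈(71·627+643)/731⌉ = ⌈45787/731⌉ − ⌈45160/731⌉ = 63 − 62 = 1
n=72: ⌈(73·627+643)/731⌉ − ⌈(72·627+643)/731⌉ = ⌈46414/731⌉ − ⌈45787/731⌉ = 64 − 63 = 1
n=73: ⌈(74·627+643)/731⌉ − ⌈(73·627+643)/731⌉ = ⌈47041/731⌉ − ⌈46414/731⌉ = 65 − 64 = 1
n=74: ⌈(75·627+643)/731⌉ − ⌈(74·627+643)/731⌉ = ⌈47668/731⌉ − ⌈47041/731⌉ = 66 − 65 = 1
n=75: ⌈(76·627+643)/731⌉ − ⌈(75·627+643)/731⌉ = ⌈48295/731⌉ − ⌈47668/731⌉ = 67 − 66 = 1
n=76: ⌈(77·627+643)/731⌉ − ⌈(76·627+643)/731⌉ = ⌈48922/731⌉ − ⌈48295/731⌉ = 67 − 67 = 0
n=77: ⌈(78·627+643)/731⌉ − ⌈(77·627+643)/731⌉ = ⌈49549/731⌉ − ⌈48922/731⌉ = 68 − 67 = 1
n=78: ⌈(79·627+643)/731⌉ − ⌈(78·627+643)/731⌉ = ⌈50176/731⌉ − ⌈49549/731⌉ = 69 − 68 = 1
n=79: ⌈(80·627+643)/731⌉ − ⌈(79·627+643)/731⌉ = ⌈50803/731⌉ − ⌈50176/731⌉ = 70 − 69 = 1
n=80: ⌈(81·627+643)/731⌉ − ⌈(80·627+643)/731⌉ = ⌈51430/731⌉ − ⌈50803/731⌉ = 71 − 70 = 1
n=81: ⌈(82·627+643)/731⌉ − ⌈(81·627+643)/731⌉ = ⌈52057/731⌉ − ⌈51430/731⌉ = 72 − 71 = 1
n=82: ⌈(83·627+643)/731⌉ − ⌈(82·627+643)/731⌉ = ⌈52684/731⌉ − ⌈52057/731⌉ = 73 − 72 = 1
n=83: ⌈(84·627+643)/731⌉ − ⌈(83·627+643)/731⌉ = ⌈53311/731⌉ − ⌈52684/731⌉ = 73 − 73 = 0
n=84: ⌈(85·627+643)/731⌉ − ⌈(84·627+643)/731⌉ = ⌈53938/731⌉ − ⌈53311/731⌉ = 74 − 73 = 1
n=85: ⌈(86·627+643)/731⌉ − ⌈(85·627+643)/731⌉ = ⌈54565/731⌉ − ⌈53938/731⌉ = 75 − 74 = 1
n=86: ⌈(87·627+643)/731⌉ − ⌈(86·627+643)/731⌉ = ⌈55192/731⌉ − ⌈54565/731⌉ = 76 − 75 = 1
n=87: ⌈(88·627+643)/731⌉ − ⌈(87·627+643)/731⌉ = ⌈55819/731⌉ − ⌈55192/731⌉ = 77 − 76 = 1
n=88: ⌈(89·627+643)/731⌉ − ⌈(88·627+643)/731⌉ = ⌈56446/731⌉ − ⌈55819/731⌉ = 78 − 77 = 1
n=89: ⌈(90·627+643)/731⌉ − ⌈(89·627+643)/731⌉ = ⌈57073/731⌉ − ⌈56446/731⌉ = 79 − 78 = 1
n=90: ⌈(91·627+643)/731⌉ − ⌈(90·627+643)/731⌉ = ⌈57700/731⌉ − ⌈57073/731⌉ = 79 − 79 = 0
n=91: ⌈(92·627+643)/731⌉ − ⌈(91·627+643)/731⌉ = ⌈58327/731⌉ − ⌈57700/731⌉ = 80 − 79 = 1
n=92: ⌈(93·627+643)/731⌉ − ⌈(92·627+643)/731⌉ = ⌈58954/731⌉ − ⌈58327/731⌉ = 81 − 80 = 1
n=93: ⌈(94·627+643)/731⌉ − ⌈(93·627+643)/731⌉ = ⌈59581/731⌉ − ⌈58954/731⌉ = 82 − 81 = 1
n=94: ⌈(95·627+643)/731⌉ − ⌈(94·627+643)/731⌉ = ⌈60208/731⌉ − ⌈59581/731⌉ = 83 − 82 = 1

11111101111110111111011111101111110111111011111101111110111111011111101111110111111011111101111
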